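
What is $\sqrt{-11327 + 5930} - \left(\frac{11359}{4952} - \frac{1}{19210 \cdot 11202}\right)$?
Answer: $- \frac{611086993957}{266405739960} + i \sqrt{5397} \approx -2.2938 + 73.464 i$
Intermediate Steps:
$\sqrt{-11327 + 5930} - \left(\frac{11359}{4952} - \frac{1}{19210 \cdot 11202}\right) = \sqrt{-5397} + \left(\left(-22718\right) \frac{1}{9904} + \frac{1}{19210} \cdot \frac{1}{11202}\right) = i \sqrt{5397} + \left(- \frac{11359}{4952} + \frac{1}{215190420}\right) = i \sqrt{5397} - \frac{611086993957}{266405739960} = - \frac{611086993957}{266405739960} + i \sqrt{5397}$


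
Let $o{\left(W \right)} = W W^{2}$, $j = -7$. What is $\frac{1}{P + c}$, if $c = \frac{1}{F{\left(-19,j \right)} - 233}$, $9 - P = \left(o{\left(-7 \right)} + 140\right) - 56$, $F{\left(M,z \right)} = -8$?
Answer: $\frac{241}{64587} \approx 0.0037314$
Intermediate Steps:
$o{\left(W \right)} = W^{3}$
$P = 268$ ($P = 9 - \left(\left(\left(-7\right)^{3} + 140\right) - 56\right) = 9 - \left(\left(-343 + 140\right) - 56\right) = 9 - \left(-203 - 56\right) = 9 - -259 = 9 + 259 = 268$)
$c = - \frac{1}{241}$ ($c = \frac{1}{-8 - 233} = \frac{1}{-241} = - \frac{1}{241} \approx -0.0041494$)
$\frac{1}{P + c} = \frac{1}{268 - \frac{1}{241}} = \frac{1}{\frac{64587}{241}} = \frac{241}{64587}$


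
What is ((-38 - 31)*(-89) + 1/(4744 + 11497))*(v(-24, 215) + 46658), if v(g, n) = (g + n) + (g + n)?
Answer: 4691580593280/16241 ≈ 2.8887e+8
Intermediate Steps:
v(g, n) = 2*g + 2*n
((-38 - 31)*(-89) + 1/(4744 + 11497))*(v(-24, 215) + 46658) = ((-38 - 31)*(-89) + 1/(4744 + 11497))*((2*(-24) + 2*215) + 46658) = (-69*(-89) + 1/16241)*((-48 + 430) + 46658) = (6141 + 1/16241)*(382 + 46658) = (99735982/16241)*47040 = 4691580593280/16241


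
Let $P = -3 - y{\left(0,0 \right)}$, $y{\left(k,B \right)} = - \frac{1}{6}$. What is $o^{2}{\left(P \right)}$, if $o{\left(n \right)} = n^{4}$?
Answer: $\frac{6975757441}{1679616} \approx 4153.2$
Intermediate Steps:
$y{\left(k,B \right)} = - \frac{1}{6}$ ($y{\left(k,B \right)} = \left(-1\right) \frac{1}{6} = - \frac{1}{6}$)
$P = - \frac{17}{6}$ ($P = -3 - - \frac{1}{6} = -3 + \frac{1}{6} = - \frac{17}{6} \approx -2.8333$)
$o^{2}{\left(P \right)} = \left(\left(- \frac{17}{6}\right)^{4}\right)^{2} = \left(\frac{83521}{1296}\right)^{2} = \frac{6975757441}{1679616}$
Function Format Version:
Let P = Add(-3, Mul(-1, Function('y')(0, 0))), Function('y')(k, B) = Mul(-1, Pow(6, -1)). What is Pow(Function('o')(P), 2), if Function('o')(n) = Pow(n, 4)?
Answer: Rational(6975757441, 1679616) ≈ 4153.2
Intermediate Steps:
Function('y')(k, B) = Rational(-1, 6) (Function('y')(k, B) = Mul(-1, Rational(1, 6)) = Rational(-1, 6))
P = Rational(-17, 6) (P = Add(-3, Mul(-1, Rational(-1, 6))) = Add(-3, Rational(1, 6)) = Rational(-17, 6) ≈ -2.8333)
Pow(Function('o')(P), 2) = Pow(Pow(Rational(-17, 6), 4), 2) = Pow(Rational(83521, 1296), 2) = Rational(6975757441, 1679616)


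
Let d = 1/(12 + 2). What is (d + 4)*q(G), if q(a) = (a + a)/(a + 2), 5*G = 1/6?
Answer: 57/427 ≈ 0.13349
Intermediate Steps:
G = 1/30 (G = (1/6)/5 = (1*(1/6))/5 = (1/5)*(1/6) = 1/30 ≈ 0.033333)
q(a) = 2*a/(2 + a) (q(a) = (2*a)/(2 + a) = 2*a/(2 + a))
d = 1/14 ≈ 0.071429
(d + 4)*q(G) = (1/14 + 4)*(2*(1/30)/(2 + 1/30)) = 57*(2*(1/30)/(61/30))/14 = 57*(2*(1/30)*(30/61))/14 = (57/14)*(2/61) = 57/427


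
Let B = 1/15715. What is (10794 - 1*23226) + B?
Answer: -195368879/15715 ≈ -12432.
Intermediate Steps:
B = 1/15715 ≈ 6.3633e-5
(10794 - 1*23226) + B = (10794 - 1*23226) + 1/15715 = (10794 - 23226) + 1/15715 = -12432 + 1/15715 = -195368879/15715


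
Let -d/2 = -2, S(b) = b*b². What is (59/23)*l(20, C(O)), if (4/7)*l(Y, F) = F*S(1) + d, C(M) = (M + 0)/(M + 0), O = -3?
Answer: 2065/92 ≈ 22.446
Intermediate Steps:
S(b) = b³
d = 4 (d = -2*(-2) = 4)
C(M) = 1 (C(M) = M/M = 1)
l(Y, F) = 7 + 7*F/4 (l(Y, F) = 7*(F*1³ + 4)/4 = 7*(F*1 + 4)/4 = 7*(F + 4)/4 = 7*(4 + F)/4 = 7 + 7*F/4)
(59/23)*l(20, C(O)) = (59/23)*(7 + (7/4)*1) = (59*(1/23))*(7 + 7/4) = (59/23)*(35/4) = 2065/92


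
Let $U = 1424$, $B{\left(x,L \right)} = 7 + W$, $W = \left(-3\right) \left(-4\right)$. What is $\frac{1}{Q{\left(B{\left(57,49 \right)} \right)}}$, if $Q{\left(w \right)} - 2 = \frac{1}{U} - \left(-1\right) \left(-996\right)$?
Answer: $- \frac{1424}{1415455} \approx -0.001006$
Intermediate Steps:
$W = 12$
$B{\left(x,L \right)} = 19$ ($B{\left(x,L \right)} = 7 + 12 = 19$)
$Q{\left(w \right)} = - \frac{1415455}{1424}$ ($Q{\left(w \right)} = 2 + \left(\frac{1}{1424} - \left(-1\right) \left(-996\right)\right) = 2 + \left(\frac{1}{1424} - 996\right) = 2 - \frac{1418303}{1424} = - \frac{1415455}{1424}$)
$\frac{1}{Q{\left(B{\left(57,49 \right)} \right)}} = \frac{1}{- \frac{1415455}{1424}} = - \frac{1424}{1415455}$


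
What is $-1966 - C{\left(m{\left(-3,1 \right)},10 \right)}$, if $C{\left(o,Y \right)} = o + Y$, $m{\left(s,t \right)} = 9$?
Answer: $-1985$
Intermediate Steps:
$C{\left(o,Y \right)} = Y + o$
$-1966 - C{\left(m{\left(-3,1 \right)},10 \right)} = -1966 - \left(10 + 9\right) = -1966 - 19 = -1985$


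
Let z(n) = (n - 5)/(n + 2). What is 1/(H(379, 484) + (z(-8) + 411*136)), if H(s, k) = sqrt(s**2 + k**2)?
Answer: 2012334/112472177029 - 36*sqrt(377897)/112472177029 ≈ 1.7695e-5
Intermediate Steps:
z(n) = (-5 + n)/(2 + n)
H(s, k) = sqrt(k**2 + s**2)
1/(H(379, 484) + (z(-8) + 411*136)) = 1/(sqrt(484**2 + 379**2) + ((-5 - 8)/(2 - 8) + 411*136)) = 1/(sqrt(234256 + 143641) + (-13/(-6) + 55896)) = 1/(sqrt(377897) + (-1/6*(-13) + 55896)) = 1/(sqrt(377897) + (13/6 + 55896)) = 1/(sqrt(377897) + 335389/6) = 1/(335389/6 + sqrt(377897))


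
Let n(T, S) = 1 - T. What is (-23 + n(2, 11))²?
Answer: 576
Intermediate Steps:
(-23 + n(2, 11))² = (-23 + (1 - 1*2))² = (-23 + (1 - 2))² = (-23 - 1)² = (-24)² = 576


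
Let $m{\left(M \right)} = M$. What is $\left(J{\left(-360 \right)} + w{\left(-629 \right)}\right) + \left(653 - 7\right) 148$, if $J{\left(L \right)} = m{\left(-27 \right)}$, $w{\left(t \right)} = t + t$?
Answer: $94323$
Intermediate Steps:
$w{\left(t \right)} = 2 t$
$J{\left(L \right)} = -27$
$\left(J{\left(-360 \right)} + w{\left(-629 \right)}\right) + \left(653 - 7\right) 148 = \left(-27 + 2 \left(-629\right)\right) + \left(653 - 7\right) 148 = \left(-27 - 1258\right) + 646 \cdot 148 = -1285 + 95608 = 94323$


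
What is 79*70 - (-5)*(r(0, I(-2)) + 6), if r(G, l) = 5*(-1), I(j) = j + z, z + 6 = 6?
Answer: 5535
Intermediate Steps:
z = 0 (z = -6 + 6 = 0)
I(j) = j (I(j) = j + 0 = j)
r(G, l) = -5
79*70 - (-5)*(r(0, I(-2)) + 6) = 79*70 - (-5)*(-5 + 6) = 5530 - (-5) = 5530 - 5*(-1) = 5530 + 5 = 5535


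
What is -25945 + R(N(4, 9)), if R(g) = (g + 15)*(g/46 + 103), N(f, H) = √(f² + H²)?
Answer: -1122303/46 + 4753*√97/46 ≈ -23380.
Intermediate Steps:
N(f, H) = √(H² + f²)
R(g) = (15 + g)*(103 + g/46) (R(g) = (15 + g)*(g*(1/46) + 103) = (15 + g)*(g/46 + 103) = (15 + g)*(103 + g/46))
-25945 + R(N(4, 9)) = -25945 + (1545 + (√(9² + 4²))²/46 + 4753*√(9² + 4²)/46) = -25945 + (1545 + (√(81 + 16))²/46 + 4753*√(81 + 16)/46) = -25945 + (1545 + (√97)²/46 + 4753*√97/46) = -25945 + (1545 + (1/46)*97 + 4753*√97/46) = -25945 + (1545 + 97/46 + 4753*√97/46) = -25945 + (71167/46 + 4753*√97/46) = -1122303/46 + 4753*√97/46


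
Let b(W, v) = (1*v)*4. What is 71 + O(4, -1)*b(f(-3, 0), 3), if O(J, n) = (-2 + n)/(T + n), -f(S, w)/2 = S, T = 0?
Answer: 107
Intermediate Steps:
f(S, w) = -2*S
O(J, n) = (-2 + n)/n (O(J, n) = (-2 + n)/(0 + n) = (-2 + n)/n)
b(W, v) = 4*v (b(W, v) = v*4 = 4*v)
71 + O(4, -1)*b(f(-3, 0), 3) = 71 + ((-2 - 1)/(-1))*(4*3) = 71 - 1*(-3)*12 = 71 + 3*12 = 71 + 36 = 107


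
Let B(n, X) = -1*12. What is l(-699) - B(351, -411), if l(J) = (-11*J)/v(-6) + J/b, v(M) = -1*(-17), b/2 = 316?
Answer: 4976493/10744 ≈ 463.19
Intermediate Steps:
b = 632 (b = 2*316 = 632)
v(M) = 17
B(n, X) = -12
l(J) = -6935*J/10744 (l(J) = -11*J/17 + J/632 = -6935*J/10744)
l(-699) - B(351, -411) = -6935/10744*(-699) - 1*(-12) = 4847565/10744 + 12 = 4976493/10744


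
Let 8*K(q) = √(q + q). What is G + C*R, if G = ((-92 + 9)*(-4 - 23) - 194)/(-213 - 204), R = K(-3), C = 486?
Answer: -2047/417 + 243*I*√6/4 ≈ -4.9089 + 148.81*I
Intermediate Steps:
K(q) = √2*√q/8 (K(q) = √(q + q)/8 = √(2*q)/8 = (√2*√q)/8 = √2*√q/8)
R = I*√6/8 (R = √2*√(-3)/8 = √2*(I*√3)/8 = I*√6/8 ≈ 0.30619*I)
G = -2047/417 (G = (-83*(-27) - 194)/(-417) = (2241 - 194)*(-1/417) = 2047*(-1/417) = -2047/417 ≈ -4.9089)
G + C*R = -2047/417 + 486*(I*√6/8) = -2047/417 + 243*I*√6/4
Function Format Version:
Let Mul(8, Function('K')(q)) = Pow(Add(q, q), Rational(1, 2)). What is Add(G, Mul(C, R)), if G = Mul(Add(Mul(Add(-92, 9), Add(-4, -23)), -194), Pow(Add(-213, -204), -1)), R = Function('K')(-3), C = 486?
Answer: Add(Rational(-2047, 417), Mul(Rational(243, 4), I, Pow(6, Rational(1, 2)))) ≈ Add(-4.9089, Mul(148.81, I))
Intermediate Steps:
Function('K')(q) = Mul(Rational(1, 8), Pow(2, Rational(1, 2)), Pow(q, Rational(1, 2))) (Function('K')(q) = Mul(Rational(1, 8), Pow(Add(q, q), Rational(1, 2))) = Mul(Rational(1, 8), Pow(Mul(2, q), Rational(1, 2))) = Mul(Rational(1, 8), Mul(Pow(2, Rational(1, 2)), Pow(q, Rational(1, 2)))) = Mul(Rational(1, 8), Pow(2, Rational(1, 2)), Pow(q, Rational(1, 2))))
R = Mul(Rational(1, 8), I, Pow(6, Rational(1, 2))) (R = Mul(Rational(1, 8), Pow(2, Rational(1, 2)), Pow(-3, Rational(1, 2))) = Mul(Rational(1, 8), Pow(2, Rational(1, 2)), Mul(I, Pow(3, Rational(1, 2)))) = Mul(Rational(1, 8), I, Pow(6, Rational(1, 2))) ≈ Mul(0.30619, I))
G = Rational(-2047, 417) (G = Mul(Add(Mul(-83, -27), -194), Pow(-417, -1)) = Mul(Add(2241, -194), Rational(-1, 417)) = Mul(2047, Rational(-1, 417)) = Rational(-2047, 417) ≈ -4.9089)
Add(G, Mul(C, R)) = Add(Rational(-2047, 417), Mul(486, Mul(Rational(1, 8), I, Pow(6, Rational(1, 2))))) = Add(Rational(-2047, 417), Mul(Rational(243, 4), I, Pow(6, Rational(1, 2))))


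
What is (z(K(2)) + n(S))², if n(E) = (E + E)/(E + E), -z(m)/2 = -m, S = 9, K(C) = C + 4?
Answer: 169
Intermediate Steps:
K(C) = 4 + C
z(m) = 2*m (z(m) = -(-2)*m = 2*m)
n(E) = 1 (n(E) = (2*E)/((2*E)) = (2*E)*(1/(2*E)) = 1)
(z(K(2)) + n(S))² = (2*(4 + 2) + 1)² = (2*6 + 1)² = (12 + 1)² = 13² = 169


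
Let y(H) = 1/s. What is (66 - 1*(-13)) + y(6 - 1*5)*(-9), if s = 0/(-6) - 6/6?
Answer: 88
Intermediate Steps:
s = -1 (s = 0*(-⅙) - 6*⅙ = 0 - 1 = -1)
y(H) = -1 (y(H) = 1/(-1) = -1)
(66 - 1*(-13)) + y(6 - 1*5)*(-9) = (66 - 1*(-13)) - 1*(-9) = (66 + 13) + 9 = 79 + 9 = 88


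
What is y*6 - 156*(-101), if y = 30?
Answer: 15936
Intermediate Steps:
y*6 - 156*(-101) = 30*6 - 156*(-101) = 180 + 15756 = 15936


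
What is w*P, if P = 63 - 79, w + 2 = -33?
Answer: 560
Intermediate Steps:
w = -35 (w = -2 - 33 = -35)
P = -16
w*P = -35*(-16) = 560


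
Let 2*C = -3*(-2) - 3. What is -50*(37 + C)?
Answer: -1925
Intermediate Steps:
C = 3/2 (C = (-3*(-2) - 3)/2 = (6 - 3)/2 = (½)*3 = 3/2 ≈ 1.5000)
-50*(37 + C) = -50*(37 + 3/2) = -50*77/2 = -1925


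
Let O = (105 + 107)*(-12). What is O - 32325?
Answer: -34869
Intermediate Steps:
O = -2544 (O = 212*(-12) = -2544)
O - 32325 = -2544 - 32325 = -34869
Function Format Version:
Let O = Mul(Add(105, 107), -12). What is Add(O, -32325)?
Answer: -34869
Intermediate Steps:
O = -2544 (O = Mul(212, -12) = -2544)
Add(O, -32325) = Add(-2544, -32325) = -34869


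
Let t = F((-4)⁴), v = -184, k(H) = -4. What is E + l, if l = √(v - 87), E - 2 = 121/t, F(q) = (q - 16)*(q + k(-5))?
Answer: 121081/60480 + I*√271 ≈ 2.002 + 16.462*I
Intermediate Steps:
F(q) = (-16 + q)*(-4 + q) (F(q) = (q - 16)*(q - 4) = (-16 + q)*(-4 + q))
t = 60480 (t = 64 + ((-4)⁴)² - 20*(-4)⁴ = 64 + 256² - 20*256 = 64 + 65536 - 5120 = 60480)
E = 121081/60480 (E = 2 + 121/60480 = 121081/60480 ≈ 2.0020)
l = I*√271 (l = √(-184 - 87) = √(-271) = I*√271 ≈ 16.462*I)
E + l = 121081/60480 + I*√271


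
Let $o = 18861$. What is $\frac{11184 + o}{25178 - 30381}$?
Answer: $- \frac{30045}{5203} \approx -5.7746$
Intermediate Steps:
$\frac{11184 + o}{25178 - 30381} = \frac{11184 + 18861}{25178 - 30381} = \frac{30045}{-5203} = 30045 \left(- \frac{1}{5203}\right) = - \frac{30045}{5203}$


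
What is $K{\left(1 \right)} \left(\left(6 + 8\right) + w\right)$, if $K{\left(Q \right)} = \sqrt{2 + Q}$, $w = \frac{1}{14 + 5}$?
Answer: $\frac{267 \sqrt{3}}{19} \approx 24.34$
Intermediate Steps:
$w = \frac{1}{19} \approx 0.052632$
$K{\left(1 \right)} \left(\left(6 + 8\right) + w\right) = \sqrt{2 + 1} \left(\left(6 + 8\right) + \frac{1}{19}\right) = \sqrt{3} \left(14 + \frac{1}{19}\right) = \sqrt{3} \cdot \frac{267}{19} = \frac{267 \sqrt{3}}{19}$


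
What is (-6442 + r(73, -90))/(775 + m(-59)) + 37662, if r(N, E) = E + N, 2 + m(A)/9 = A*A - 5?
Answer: 1206721683/32041 ≈ 37662.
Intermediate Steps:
m(A) = -63 + 9*A**2 (m(A) = -18 + 9*(A*A - 5) = -18 + 9*(A**2 - 5) = -18 + 9*(-5 + A**2) = -18 + (-45 + 9*A**2) = -63 + 9*A**2)
(-6442 + r(73, -90))/(775 + m(-59)) + 37662 = (-6442 + (-90 + 73))/(775 + (-63 + 9*(-59)**2)) + 37662 = (-6442 - 17)/(775 + (-63 + 9*3481)) + 37662 = -6459/(775 + (-63 + 31329)) + 37662 = -6459/(775 + 31266) + 37662 = -6459/32041 + 37662 = 1206721683/32041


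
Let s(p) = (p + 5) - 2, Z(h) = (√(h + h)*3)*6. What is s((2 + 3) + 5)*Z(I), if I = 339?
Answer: 234*√678 ≈ 6093.0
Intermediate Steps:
Z(h) = 18*√2*√h (Z(h) = (√(2*h)*3)*6 = ((√2*√h)*3)*6 = (3*√2*√h)*6 = 18*√2*√h)
s(p) = 3 + p (s(p) = (5 + p) - 2 = 3 + p)
s((2 + 3) + 5)*Z(I) = (3 + ((2 + 3) + 5))*(18*√2*√339) = (3 + (5 + 5))*(18*√678) = (3 + 10)*(18*√678) = 13*(18*√678) = 234*√678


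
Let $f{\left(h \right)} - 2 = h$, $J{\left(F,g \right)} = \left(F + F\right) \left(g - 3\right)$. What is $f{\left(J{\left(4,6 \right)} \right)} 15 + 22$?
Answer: $412$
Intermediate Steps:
$J{\left(F,g \right)} = 2 F \left(-3 + g\right)$
$f{\left(h \right)} = 2 + h$
$f{\left(J{\left(4,6 \right)} \right)} 15 + 22 = \left(2 + 2 \cdot 4 \left(-3 + 6\right)\right) 15 + 22 = \left(2 + 2 \cdot 4 \cdot 3\right) 15 + 22 = \left(2 + 24\right) 15 + 22 = 26 \cdot 15 + 22 = 390 + 22 = 412$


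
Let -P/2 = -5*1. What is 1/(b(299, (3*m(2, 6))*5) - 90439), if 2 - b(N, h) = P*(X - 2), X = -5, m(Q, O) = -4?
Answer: -1/90367 ≈ -1.1066e-5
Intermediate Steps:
P = 10 (P = -(-10) = -2*(-5) = 10)
b(N, h) = 72 (b(N, h) = 2 - 10*(-5 - 2) = 2 - 10*(-7) = 2 - 1*(-70) = 2 + 70 = 72)
1/(b(299, (3*m(2, 6))*5) - 90439) = 1/(72 - 90439) = 1/(-90367) = -1/90367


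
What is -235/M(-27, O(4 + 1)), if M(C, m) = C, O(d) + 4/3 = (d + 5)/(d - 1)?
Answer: 235/27 ≈ 8.7037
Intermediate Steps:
O(d) = -4/3 + (5 + d)/(-1 + d) (O(d) = -4/3 + (d + 5)/(d - 1) = -4/3 + (5 + d)/(-1 + d))
-235/M(-27, O(4 + 1)) = -235/(-27) = -235*(-1/27) = 235/27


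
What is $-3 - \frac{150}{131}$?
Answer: $- \frac{543}{131} \approx -4.145$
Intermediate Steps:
$-3 - \frac{150}{131} = - \frac{543}{131}$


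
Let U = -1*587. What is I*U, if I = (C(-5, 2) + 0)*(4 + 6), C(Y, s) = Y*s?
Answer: 58700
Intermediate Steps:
U = -587
I = -100 (I = (-5*2 + 0)*(4 + 6) = (-10 + 0)*10 = -10*10 = -100)
I*U = -100*(-587) = 58700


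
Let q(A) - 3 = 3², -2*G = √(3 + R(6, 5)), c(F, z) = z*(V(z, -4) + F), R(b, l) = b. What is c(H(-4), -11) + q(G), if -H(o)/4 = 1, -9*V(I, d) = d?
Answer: 460/9 ≈ 51.111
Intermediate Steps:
V(I, d) = -d/9
H(o) = -4 (H(o) = -4*1 = -4)
c(F, z) = z*(4/9 + F) (c(F, z) = z*(-⅑*(-4) + F) = z*(4/9 + F))
G = -3/2 (G = -√(3 + 6)/2 = -√9/2 = -½*3 = -3/2 ≈ -1.5000)
q(A) = 12 (q(A) = 3 + 3² = 3 + 9 = 12)
c(H(-4), -11) + q(G) = (⅑)*(-11)*(4 + 9*(-4)) + 12 = (⅑)*(-11)*(4 - 36) + 12 = (⅑)*(-11)*(-32) + 12 = 352/9 + 12 = 460/9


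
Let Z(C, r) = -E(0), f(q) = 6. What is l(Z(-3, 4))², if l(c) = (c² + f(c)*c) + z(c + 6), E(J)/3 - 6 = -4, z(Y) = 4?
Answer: 16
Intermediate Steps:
E(J) = 6 (E(J) = 18 + 3*(-4) = 18 - 12 = 6)
Z(C, r) = -6 (Z(C, r) = -1*6 = -6)
l(c) = 4 + c² + 6*c (l(c) = (c² + 6*c) + 4 = 4 + c² + 6*c)
l(Z(-3, 4))² = (4 + (-6)² + 6*(-6))² = (4 + 36 - 36)² = 4² = 16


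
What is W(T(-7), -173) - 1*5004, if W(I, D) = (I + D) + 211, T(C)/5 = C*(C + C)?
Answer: -4476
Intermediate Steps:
T(C) = 10*C² (T(C) = 5*(C*(C + C)) = 5*(C*(2*C)) = 5*(2*C²) = 10*C²)
W(I, D) = 211 + D + I (W(I, D) = (D + I) + 211 = 211 + D + I)
W(T(-7), -173) - 1*5004 = (211 - 173 + 10*(-7)²) - 1*5004 = (211 - 173 + 10*49) - 5004 = (211 - 173 + 490) - 5004 = 528 - 5004 = -4476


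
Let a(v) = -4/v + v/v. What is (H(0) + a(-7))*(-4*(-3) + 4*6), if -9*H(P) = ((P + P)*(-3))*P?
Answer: 396/7 ≈ 56.571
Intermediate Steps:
H(P) = 2*P**2/3 (H(P) = -(P + P)*(-3)*P/9 = -(2*P)*(-3)*P/9 = -(-6*P)*P/9 = -(-2)*P**2/3 = 2*P**2/3)
a(v) = 1 - 4/v (a(v) = -4/v + 1 = 1 - 4/v)
(H(0) + a(-7))*(-4*(-3) + 4*6) = ((2/3)*0**2 + (-4 - 7)/(-7))*(-4*(-3) + 4*6) = ((2/3)*0 - 1/7*(-11))*(12 + 24) = (0 + 11/7)*36 = (11/7)*36 = 396/7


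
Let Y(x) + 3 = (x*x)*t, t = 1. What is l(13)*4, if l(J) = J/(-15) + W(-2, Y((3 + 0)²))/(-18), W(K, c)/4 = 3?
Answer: -92/15 ≈ -6.1333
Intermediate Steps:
Y(x) = -3 + x² (Y(x) = -3 + (x*x)*1 = -3 + x²*1 = -3 + x²)
W(K, c) = 12 (W(K, c) = 4*3 = 12)
l(J) = -⅔ - J/15 (l(J) = J/(-15) + 12/(-18) = J*(-1/15) + 12*(-1/18) = -J/15 - ⅔ = -⅔ - J/15)
l(13)*4 = (-⅔ - 1/15*13)*4 = (-⅔ - 13/15)*4 = -23/15*4 = -92/15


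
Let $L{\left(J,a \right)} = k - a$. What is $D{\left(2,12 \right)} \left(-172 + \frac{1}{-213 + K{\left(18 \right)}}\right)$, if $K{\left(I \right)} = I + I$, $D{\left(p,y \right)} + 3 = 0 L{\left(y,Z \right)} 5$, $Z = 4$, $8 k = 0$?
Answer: $\frac{30445}{59} \approx 516.02$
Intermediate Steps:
$k = 0$ ($k = \frac{1}{8} \cdot 0 = 0$)
$L{\left(J,a \right)} = - a$ ($L{\left(J,a \right)} = 0 - a = - a$)
$D{\left(p,y \right)} = -3$ ($D{\left(p,y \right)} = -3 + 0 \left(\left(-1\right) 4\right) 5 = -3 + 0 \left(-4\right) 5 = -3 + 0 \cdot 5 = -3 + 0 = -3$)
$K{\left(I \right)} = 2 I$
$D{\left(2,12 \right)} \left(-172 + \frac{1}{-213 + K{\left(18 \right)}}\right) = - 3 \left(-172 + \frac{1}{-213 + 2 \cdot 18}\right) = - 3 \left(-172 + \frac{1}{-213 + 36}\right) = - 3 \left(-172 + \frac{1}{-177}\right) = - 3 \left(-172 - \frac{1}{177}\right) = \left(-3\right) \left(- \frac{30445}{177}\right) = \frac{30445}{59}$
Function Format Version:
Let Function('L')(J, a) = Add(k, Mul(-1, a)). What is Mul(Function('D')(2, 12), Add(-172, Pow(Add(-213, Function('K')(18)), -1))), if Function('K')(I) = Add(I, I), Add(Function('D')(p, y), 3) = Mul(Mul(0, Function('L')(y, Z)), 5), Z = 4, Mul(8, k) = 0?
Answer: Rational(30445, 59) ≈ 516.02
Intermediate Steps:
k = 0 (k = Mul(Rational(1, 8), 0) = 0)
Function('L')(J, a) = Mul(-1, a) (Function('L')(J, a) = Add(0, Mul(-1, a)) = Mul(-1, a))
Function('D')(p, y) = -3 (Function('D')(p, y) = Add(-3, Mul(Mul(0, Mul(-1, 4)), 5)) = Add(-3, Mul(Mul(0, -4), 5)) = Add(-3, Mul(0, 5)) = Add(-3, 0) = -3)
Function('K')(I) = Mul(2, I)
Mul(Function('D')(2, 12), Add(-172, Pow(Add(-213, Function('K')(18)), -1))) = Mul(-3, Add(-172, Pow(Add(-213, Mul(2, 18)), -1))) = Mul(-3, Add(-172, Pow(Add(-213, 36), -1))) = Mul(-3, Add(-172, Pow(-177, -1))) = Mul(-3, Add(-172, Rational(-1, 177))) = Mul(-3, Rational(-30445, 177)) = Rational(30445, 59)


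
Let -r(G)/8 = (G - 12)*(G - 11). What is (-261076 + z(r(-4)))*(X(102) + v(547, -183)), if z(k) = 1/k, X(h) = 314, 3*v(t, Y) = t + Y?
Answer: -327326646413/2880 ≈ -1.1366e+8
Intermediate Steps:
v(t, Y) = Y/3 + t/3 (v(t, Y) = (t + Y)/3 = (Y + t)/3 = Y/3 + t/3)
r(G) = -8*(-12 + G)*(-11 + G) (r(G) = -8*(G - 12)*(G - 11) = -8*(-12 + G)*(-11 + G))
(-261076 + z(r(-4)))*(X(102) + v(547, -183)) = (-261076 + 1/(-1056 - 8*(-4)**2 + 184*(-4)))*(314 + ((1/3)*(-183) + (1/3)*547)) = (-261076 + 1/(-1056 - 8*16 - 736))*(314 + (-61 + 547/3)) = (-261076 + 1/(-1056 - 128 - 736))*(314 + 364/3) = (-261076 + 1/(-1920))*(1306/3) = (-261076 - 1/1920)*(1306/3) = -501265921/1920*1306/3 = -327326646413/2880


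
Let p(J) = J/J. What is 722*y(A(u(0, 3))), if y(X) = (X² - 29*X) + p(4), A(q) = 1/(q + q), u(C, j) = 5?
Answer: -68229/50 ≈ -1364.6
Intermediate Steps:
p(J) = 1
A(q) = 1/(2*q)
y(X) = 1 + X² - 29*X (y(X) = (X² - 29*X) + 1 = 1 + X² - 29*X)
722*y(A(u(0, 3))) = 722*(1 + ((½)/5)² - 29/(2*5)) = 722*(1 + ((½)*(⅕))² - 29/(2*5)) = 722*(1 + (⅒)² - 29*⅒) = 722*(1 + 1/100 - 29/10) = 722*(-189/100) = -68229/50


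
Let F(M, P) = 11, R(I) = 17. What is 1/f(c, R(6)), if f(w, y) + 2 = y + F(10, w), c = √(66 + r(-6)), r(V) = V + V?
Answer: 1/26 ≈ 0.038462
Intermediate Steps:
r(V) = 2*V
c = 3*√6 (c = √(66 + 2*(-6)) = √(66 - 12) = √54 = 3*√6 ≈ 7.3485)
f(w, y) = 9 + y (f(w, y) = -2 + (y + 11) = -2 + (11 + y) = 9 + y)
1/f(c, R(6)) = 1/(9 + 17) = 1/26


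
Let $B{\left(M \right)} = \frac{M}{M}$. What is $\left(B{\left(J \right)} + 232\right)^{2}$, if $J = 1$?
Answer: $54289$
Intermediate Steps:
$B{\left(M \right)} = 1$
$\left(B{\left(J \right)} + 232\right)^{2} = \left(1 + 232\right)^{2} = 233^{2} = 54289$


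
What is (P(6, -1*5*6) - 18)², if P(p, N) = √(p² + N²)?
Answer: 1260 - 216*√26 ≈ 158.61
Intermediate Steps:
P(p, N) = √(N² + p²)
(P(6, -1*5*6) - 18)² = (√((-1*5*6)² + 6²) - 18)² = (√((-5*6)² + 36) - 18)² = (√((-30)² + 36) - 18)² = (√(900 + 36) - 18)² = (√936 - 18)² = (6*√26 - 18)² = (-18 + 6*√26)²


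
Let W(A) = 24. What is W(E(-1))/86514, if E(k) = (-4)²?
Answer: 4/14419 ≈ 0.00027741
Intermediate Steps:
E(k) = 16
W(E(-1))/86514 = 24/86514 = 24*(1/86514) = 4/14419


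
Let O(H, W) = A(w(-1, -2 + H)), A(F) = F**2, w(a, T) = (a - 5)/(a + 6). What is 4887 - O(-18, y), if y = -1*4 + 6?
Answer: 122139/25 ≈ 4885.6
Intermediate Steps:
y = 2 (y = -4 + 6 = 2)
w(a, T) = (-5 + a)/(6 + a)
O(H, W) = 36/25 (O(H, W) = ((-5 - 1)/(6 - 1))**2 = (-6/5)**2 = 36/25)
4887 - O(-18, y) = 4887 - 1*36/25 = 4887 - 36/25 = 122139/25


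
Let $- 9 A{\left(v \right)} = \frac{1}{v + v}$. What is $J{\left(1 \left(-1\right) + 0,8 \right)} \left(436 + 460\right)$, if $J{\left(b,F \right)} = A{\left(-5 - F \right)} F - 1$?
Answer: $- \frac{101248}{117} \approx -865.37$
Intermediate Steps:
$A{\left(v \right)} = - \frac{1}{18 v}$ ($A{\left(v \right)} = - \frac{1}{9 \left(v + v\right)} = - \frac{1}{9 \cdot 2 v} = - \frac{\frac{1}{2} \frac{1}{v}}{9} = - \frac{1}{18 v}$)
$J{\left(b,F \right)} = -1 - \frac{F}{18 \left(-5 - F\right)}$ ($J{\left(b,F \right)} = - \frac{1}{18 \left(-5 - F\right)} F - 1 = - \frac{F}{18 \left(-5 - F\right)} - 1 = -1 - \frac{F}{18 \left(-5 - F\right)}$)
$J{\left(1 \left(-1\right) + 0,8 \right)} \left(436 + 460\right) = \frac{-90 - 136}{18 \left(5 + 8\right)} \left(436 + 460\right) = \frac{-90 - 136}{18 \cdot 13} \cdot 896 = \frac{1}{18} \cdot \frac{1}{13} \left(-226\right) 896 = \left(- \frac{113}{117}\right) 896 = - \frac{101248}{117}$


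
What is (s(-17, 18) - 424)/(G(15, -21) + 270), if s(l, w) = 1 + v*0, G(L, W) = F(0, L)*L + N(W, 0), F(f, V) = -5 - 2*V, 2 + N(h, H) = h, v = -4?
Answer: 423/278 ≈ 1.5216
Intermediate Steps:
N(h, H) = -2 + h
G(L, W) = -2 + W + L*(-5 - 2*L) (G(L, W) = (-5 - 2*L)*L + (-2 + W) = L*(-5 - 2*L) + (-2 + W) = -2 + W + L*(-5 - 2*L))
s(l, w) = 1 (s(l, w) = 1 - 4*0 = 1 + 0 = 1)
(s(-17, 18) - 424)/(G(15, -21) + 270) = (1 - 424)/((-2 - 21 - 1*15*(5 + 2*15)) + 270) = -423/((-2 - 21 - 1*15*(5 + 30)) + 270) = -423/((-2 - 21 - 1*15*35) + 270) = -423/((-2 - 21 - 525) + 270) = -423/(-548 + 270) = -423/(-278) = -423*(-1/278) = 423/278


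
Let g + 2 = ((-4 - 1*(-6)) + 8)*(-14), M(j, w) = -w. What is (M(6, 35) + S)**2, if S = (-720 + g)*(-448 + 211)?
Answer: 41721739081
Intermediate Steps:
g = -142 (g = -2 + ((-4 - 1*(-6)) + 8)*(-14) = -2 + ((-4 + 6) + 8)*(-14) = -2 + (2 + 8)*(-14) = -2 + 10*(-14) = -2 - 140 = -142)
S = 204294 (S = (-720 - 142)*(-448 + 211) = -862*(-237) = 204294)
(M(6, 35) + S)**2 = (-1*35 + 204294)**2 = (-35 + 204294)**2 = 204259**2 = 41721739081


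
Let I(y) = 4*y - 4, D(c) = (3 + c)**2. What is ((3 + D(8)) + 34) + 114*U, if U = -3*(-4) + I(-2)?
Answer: 158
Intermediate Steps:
I(y) = -4 + 4*y
U = 0 (U = -3*(-4) + (-4 + 4*(-2)) = 12 + (-4 - 8) = 12 - 12 = 0)
((3 + D(8)) + 34) + 114*U = ((3 + (3 + 8)**2) + 34) + 114*0 = ((3 + 11**2) + 34) + 0 = ((3 + 121) + 34) + 0 = (124 + 34) + 0 = 158 + 0 = 158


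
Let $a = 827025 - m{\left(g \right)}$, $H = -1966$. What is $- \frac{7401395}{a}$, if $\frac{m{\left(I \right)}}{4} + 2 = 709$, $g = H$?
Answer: $- \frac{7401395}{824197} \approx -8.9801$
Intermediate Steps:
$g = -1966$
$m{\left(I \right)} = 2828$ ($m{\left(I \right)} = -8 + 4 \cdot 709 = -8 + 2836 = 2828$)
$a = 824197$ ($a = 827025 - 2828 = 824197$)
$- \frac{7401395}{a} = - \frac{7401395}{824197}$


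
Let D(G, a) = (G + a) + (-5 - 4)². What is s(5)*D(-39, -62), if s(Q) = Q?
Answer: -100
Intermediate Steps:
D(G, a) = 81 + G + a (D(G, a) = (G + a) + (-9)² = (G + a) + 81 = 81 + G + a)
s(5)*D(-39, -62) = 5*(81 - 39 - 62) = 5*(-20) = -100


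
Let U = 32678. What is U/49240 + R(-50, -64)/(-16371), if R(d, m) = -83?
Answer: 269529229/403054020 ≈ 0.66872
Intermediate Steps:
U/49240 + R(-50, -64)/(-16371) = 32678/49240 - 83/(-16371) = 32678*(1/49240) - 83*(-1/16371) = 16339/24620 + 83/16371 = 269529229/403054020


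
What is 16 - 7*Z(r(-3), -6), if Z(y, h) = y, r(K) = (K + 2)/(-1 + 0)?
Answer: 9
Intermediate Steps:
r(K) = -2 - K (r(K) = (2 + K)/(-1) = (2 + K)*(-1) = -2 - K)
16 - 7*Z(r(-3), -6) = 16 - 7*(-2 - 1*(-3)) = 16 - 7*(-2 + 3) = 16 - 7*1 = 16 - 7 = 9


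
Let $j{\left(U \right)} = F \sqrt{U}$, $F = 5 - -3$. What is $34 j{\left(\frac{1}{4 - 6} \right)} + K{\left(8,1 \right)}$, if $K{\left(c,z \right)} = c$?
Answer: $8 + 136 i \sqrt{2} \approx 8.0 + 192.33 i$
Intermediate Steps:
$F = 8$ ($F = 5 + 3 = 8$)
$j{\left(U \right)} = 8 \sqrt{U}$
$34 j{\left(\frac{1}{4 - 6} \right)} + K{\left(8,1 \right)} = 34 \cdot 8 \sqrt{\frac{1}{4 - 6}} + 8 = 34 \cdot 8 \sqrt{\frac{1}{-2}} + 8 = 34 \cdot 8 \sqrt{- \frac{1}{2}} + 8 = 34 \cdot 8 \frac{i \sqrt{2}}{2} + 8 = 34 \cdot 4 i \sqrt{2} + 8 = 136 i \sqrt{2} + 8 = 8 + 136 i \sqrt{2}$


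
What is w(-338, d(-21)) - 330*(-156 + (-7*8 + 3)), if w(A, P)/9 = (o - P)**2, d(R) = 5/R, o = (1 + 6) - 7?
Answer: 3379555/49 ≈ 68971.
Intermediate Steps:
o = 0 (o = 7 - 7 = 0)
w(A, P) = 9*P**2 (w(A, P) = 9*(0 - P)**2 = 9*(-P)**2 = 9*P**2)
w(-338, d(-21)) - 330*(-156 + (-7*8 + 3)) = 9*(5/(-21))**2 - 330*(-156 + (-7*8 + 3)) = 9*(5*(-1/21))**2 - 330*(-156 + (-56 + 3)) = 9*(-5/21)**2 - 330*(-156 - 53) = 9*(25/441) - 330*(-209) = 25/49 - 1*(-68970) = 25/49 + 68970 = 3379555/49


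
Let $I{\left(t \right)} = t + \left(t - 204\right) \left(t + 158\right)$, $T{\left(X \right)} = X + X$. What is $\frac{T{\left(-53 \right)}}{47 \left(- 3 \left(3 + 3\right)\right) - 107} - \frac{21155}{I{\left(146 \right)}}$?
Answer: $\frac{22014231}{16664158} \approx 1.3211$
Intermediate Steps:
$T{\left(X \right)} = 2 X$
$I{\left(t \right)} = t + \left(-204 + t\right) \left(158 + t\right)$
$\frac{T{\left(-53 \right)}}{47 \left(- 3 \left(3 + 3\right)\right) - 107} - \frac{21155}{I{\left(146 \right)}} = \frac{2 \left(-53\right)}{47 \left(- 3 \left(3 + 3\right)\right) - 107} - \frac{21155}{-32232 + 146^{2} - 6570} = - \frac{106}{47 \left(\left(-3\right) 6\right) - 107} - \frac{21155}{-32232 + 21316 - 6570} = - \frac{106}{47 \left(-18\right) - 107} - \frac{21155}{-17486} = - \frac{106}{-846 - 107} - - \frac{21155}{17486} = - \frac{106}{-953} + \frac{21155}{17486} = \left(-106\right) \left(- \frac{1}{953}\right) + \frac{21155}{17486} = \frac{106}{953} + \frac{21155}{17486} = \frac{22014231}{16664158}$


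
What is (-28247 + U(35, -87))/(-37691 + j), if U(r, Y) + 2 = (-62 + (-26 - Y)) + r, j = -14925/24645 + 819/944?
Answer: 972471984/1299067403 ≈ 0.74859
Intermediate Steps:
j = 406337/1550992 (j = -14925*1/24645 + 819*(1/944) = -995/1643 + 819/944 = 406337/1550992 ≈ 0.26199)
U(r, Y) = -90 + r - Y (U(r, Y) = -2 + ((-62 + (-26 - Y)) + r) = -2 + ((-88 - Y) + r) = -2 + (-88 + r - Y) = -90 + r - Y)
(-28247 + U(35, -87))/(-37691 + j) = (-28247 + (-90 + 35 - 1*(-87)))/(-37691 + 406337/1550992) = (-28247 + (-90 + 35 + 87))/(-58458033135/1550992) = (-28247 + 32)*(-1550992/58458033135) = -28215*(-1550992/58458033135) = 972471984/1299067403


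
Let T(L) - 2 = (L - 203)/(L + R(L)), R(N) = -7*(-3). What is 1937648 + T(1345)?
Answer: 1323415521/683 ≈ 1.9377e+6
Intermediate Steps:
R(N) = 21
T(L) = 2 + (-203 + L)/(21 + L) (T(L) = 2 + (L - 203)/(L + 21) = 2 + (-203 + L)/(21 + L))
1937648 + T(1345) = 1937648 + (-161 + 3*1345)/(21 + 1345) = 1937648 + (-161 + 4035)/1366 = 1937648 + (1/1366)*3874 = 1937648 + 1937/683 = 1323415521/683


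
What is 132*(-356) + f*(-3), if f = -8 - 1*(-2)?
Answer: -46974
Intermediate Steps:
f = -6 (f = -8 + 2 = -6)
132*(-356) + f*(-3) = 132*(-356) - 6*(-3) = -46992 + 18 = -46974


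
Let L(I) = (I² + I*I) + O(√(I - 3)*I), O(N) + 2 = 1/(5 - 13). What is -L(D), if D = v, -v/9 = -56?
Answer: -4064239/8 ≈ -5.0803e+5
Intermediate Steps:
v = 504 (v = -9*(-56) = 504)
D = 504
O(N) = -17/8 (O(N) = -2 + 1/(5 - 13) = -2 + 1/(-8) = -2 - ⅛ = -17/8)
L(I) = -17/8 + 2*I² (L(I) = (I² + I*I) - 17/8 = (I² + I²) - 17/8 = 2*I² - 17/8 = -17/8 + 2*I²)
-L(D) = -(-17/8 + 2*504²) = -(-17/8 + 2*254016) = -(-17/8 + 508032) = -1*4064239/8 = -4064239/8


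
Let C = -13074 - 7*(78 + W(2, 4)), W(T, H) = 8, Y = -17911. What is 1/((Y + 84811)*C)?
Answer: -1/914924400 ≈ -1.0930e-9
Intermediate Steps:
C = -13676 (C = -13074 - 7*(78 + 8) = -13074 - 7*86 = -13074 - 1*602 = -13074 - 602 = -13676)
1/((Y + 84811)*C) = 1/((-17911 + 84811)*(-13676)) = -1/13676/66900 = (1/66900)*(-1/13676) = -1/914924400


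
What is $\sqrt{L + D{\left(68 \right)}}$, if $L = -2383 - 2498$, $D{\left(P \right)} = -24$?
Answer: $3 i \sqrt{545} \approx 70.036 i$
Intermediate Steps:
$L = -4881$
$\sqrt{L + D{\left(68 \right)}} = \sqrt{-4881 - 24} = \sqrt{-4905} = 3 i \sqrt{545}$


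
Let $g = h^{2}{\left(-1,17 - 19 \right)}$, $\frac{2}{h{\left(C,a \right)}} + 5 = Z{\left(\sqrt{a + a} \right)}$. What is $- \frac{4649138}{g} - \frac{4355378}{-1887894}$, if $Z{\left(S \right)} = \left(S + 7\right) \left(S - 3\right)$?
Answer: $- \frac{917204830168685}{943947} + 557896560 i \approx -9.7167 \cdot 10^{8} + 5.579 \cdot 10^{8} i$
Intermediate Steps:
$Z{\left(S \right)} = \left(-3 + S\right) \left(7 + S\right)$ ($Z{\left(S \right)} = \left(7 + S\right) \left(-3 + S\right) = \left(-3 + S\right) \left(7 + S\right)$)
$h{\left(C,a \right)} = \frac{2}{-26 + 2 a + 4 \sqrt{2} \sqrt{a}}$ ($h{\left(C,a \right)} = \frac{2}{-5 + \left(-21 + \left(\sqrt{a + a}\right)^{2} + 4 \sqrt{a + a}\right)} = \frac{2}{-5 + \left(-21 + \left(\sqrt{2 a}\right)^{2} + 4 \sqrt{2 a}\right)} = \frac{2}{-5 + \left(-21 + \left(\sqrt{2} \sqrt{a}\right)^{2} + 4 \sqrt{2} \sqrt{a}\right)} = \frac{2}{-5 + \left(-21 + 2 a + 4 \sqrt{2} \sqrt{a}\right)} = \frac{2}{-26 + 2 a + 4 \sqrt{2} \sqrt{a}}$)
$g = \frac{\left(-15 - 4 i\right)^{2}}{58081}$ ($g = \left(\frac{1}{-13 + \left(17 - 19\right) + 2 \sqrt{2} \sqrt{17 - 19}}\right)^{2} = \left(\frac{1}{-13 - 2 + 2 \sqrt{2} \sqrt{-2}}\right)^{2} = \left(\frac{1}{-13 - 2 + 2 \sqrt{2} i \sqrt{2}}\right)^{2} = \left(\frac{1}{-13 - 2 + 4 i}\right)^{2} = \left(\frac{1}{-15 + 4 i}\right)^{2} = \left(\frac{-15 - 4 i}{241}\right)^{2} = \frac{\left(-15 - 4 i\right)^{2}}{58081} \approx 0.0035984 + 0.0020661 i$)
$- \frac{4649138}{g} - \frac{4355378}{-1887894} = - \frac{4649138}{\frac{209}{58081} + \frac{120 i}{58081}} - \frac{4355378}{-1887894} = - 4649138 \cdot 58081 \left(\frac{209}{58081} - \frac{120 i}{58081}\right) - - \frac{2177689}{943947} = - 270026584178 \left(\frac{209}{58081} - \frac{120 i}{58081}\right) + \frac{2177689}{943947} = \frac{2177689}{943947} - 270026584178 \left(\frac{209}{58081} - \frac{120 i}{58081}\right)$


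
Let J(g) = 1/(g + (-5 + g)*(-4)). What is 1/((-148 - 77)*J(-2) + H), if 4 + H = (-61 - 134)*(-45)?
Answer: 26/227821 ≈ 0.00011412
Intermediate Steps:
J(g) = 1/(20 - 3*g) (J(g) = 1/(g + (20 - 4*g)) = 1/(20 - 3*g))
H = 8771 (H = -4 + (-61 - 134)*(-45) = -4 - 195*(-45) = -4 + 8775 = 8771)
1/((-148 - 77)*J(-2) + H) = 1/((-148 - 77)*(-1/(-20 + 3*(-2))) + 8771) = 1/(-(-225)/(-20 - 6) + 8771) = 1/(-(-225)/(-26) + 8771) = 1/(-(-225)*(-1)/26 + 8771) = 1/(-225*1/26 + 8771) = 1/(-225/26 + 8771) = 1/(227821/26) = 26/227821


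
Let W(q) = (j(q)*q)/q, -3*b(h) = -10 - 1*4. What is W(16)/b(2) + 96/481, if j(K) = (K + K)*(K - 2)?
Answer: 46272/481 ≈ 96.200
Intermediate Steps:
j(K) = 2*K*(-2 + K) (j(K) = (2*K)*(-2 + K) = 2*K*(-2 + K))
b(h) = 14/3 (b(h) = -(-10 - 1*4)/3 = -(-10 - 4)/3 = -⅓*(-14) = 14/3)
W(q) = 2*q*(-2 + q) (W(q) = ((2*q*(-2 + q))*q)/q = (2*q²*(-2 + q))/q = 2*q*(-2 + q))
W(16)/b(2) + 96/481 = (2*16*(-2 + 16))/(14/3) + 96/481 = (2*16*14)*(3/14) + 96*(1/481) = 448*(3/14) + 96/481 = 96 + 96/481 = 46272/481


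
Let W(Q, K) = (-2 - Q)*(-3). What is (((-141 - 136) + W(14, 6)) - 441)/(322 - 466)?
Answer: 335/72 ≈ 4.6528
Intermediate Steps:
W(Q, K) = 6 + 3*Q
(((-141 - 136) + W(14, 6)) - 441)/(322 - 466) = (((-141 - 136) + (6 + 3*14)) - 441)/(322 - 466) = ((-277 + (6 + 42)) - 441)/(-144) = ((-277 + 48) - 441)*(-1/144) = (-229 - 441)*(-1/144) = -670*(-1/144) = 335/72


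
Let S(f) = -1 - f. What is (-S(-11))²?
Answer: 100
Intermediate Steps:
(-S(-11))² = (-(-1 - 1*(-11)))² = (-(-1 + 11))² = (-1*10)² = (-10)² = 100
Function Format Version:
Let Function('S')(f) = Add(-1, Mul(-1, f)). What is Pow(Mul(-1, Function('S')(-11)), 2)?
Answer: 100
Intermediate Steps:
Pow(Mul(-1, Function('S')(-11)), 2) = Pow(Mul(-1, Add(-1, Mul(-1, -11))), 2) = Pow(Mul(-1, Add(-1, 11)), 2) = Pow(Mul(-1, 10), 2) = Pow(-10, 2) = 100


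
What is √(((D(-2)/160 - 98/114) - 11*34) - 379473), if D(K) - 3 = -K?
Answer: I*√78984038046/456 ≈ 616.32*I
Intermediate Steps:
D(K) = 3 - K
√(((D(-2)/160 - 98/114) - 11*34) - 379473) = √((((3 - 1*(-2))/160 - 98/114) - 11*34) - 379473) = √((((3 + 2)*(1/160) - 98*1/114) - 374) - 379473) = √(((5*(1/160) - 49/57) - 374) - 379473) = √(((1/32 - 49/57) - 374) - 379473) = √((-1511/1824 - 374) - 379473) = √(-683687/1824 - 379473) = √(-692842439/1824) = I*√78984038046/456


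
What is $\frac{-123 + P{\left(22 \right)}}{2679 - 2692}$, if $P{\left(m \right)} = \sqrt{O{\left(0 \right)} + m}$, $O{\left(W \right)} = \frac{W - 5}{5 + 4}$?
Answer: $\frac{123}{13} - \frac{\sqrt{193}}{39} \approx 9.1053$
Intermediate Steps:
$O{\left(W \right)} = - \frac{5}{9} + \frac{W}{9}$ ($O{\left(W \right)} = \frac{-5 + W}{9} = \left(-5 + W\right) \frac{1}{9} = - \frac{5}{9} + \frac{W}{9}$)
$P{\left(m \right)} = \sqrt{- \frac{5}{9} + m}$ ($P{\left(m \right)} = \sqrt{\left(- \frac{5}{9} + \frac{1}{9} \cdot 0\right) + m} = \sqrt{\left(- \frac{5}{9} + 0\right) + m} = \sqrt{- \frac{5}{9} + m}$)
$\frac{-123 + P{\left(22 \right)}}{2679 - 2692} = \frac{-123 + \frac{\sqrt{-5 + 9 \cdot 22}}{3}}{2679 - 2692} = \frac{-123 + \frac{\sqrt{-5 + 198}}{3}}{-13} = \left(-123 + \frac{\sqrt{193}}{3}\right) \left(- \frac{1}{13}\right) = \frac{123}{13} - \frac{\sqrt{193}}{39}$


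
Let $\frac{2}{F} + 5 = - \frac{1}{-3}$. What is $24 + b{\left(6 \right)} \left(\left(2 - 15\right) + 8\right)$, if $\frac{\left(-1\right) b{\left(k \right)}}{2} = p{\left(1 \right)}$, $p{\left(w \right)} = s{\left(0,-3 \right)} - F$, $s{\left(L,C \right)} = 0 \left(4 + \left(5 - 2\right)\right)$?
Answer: $\frac{198}{7} \approx 28.286$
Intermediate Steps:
$s{\left(L,C \right)} = 0$ ($s{\left(L,C \right)} = 0 \left(4 + 3\right) = 0 \cdot 7 = 0$)
$F = - \frac{3}{7}$ ($F = \frac{2}{-5 - \frac{1}{-3}} = \frac{2}{-5 - - \frac{1}{3}} = \frac{2}{-5 + \frac{1}{3}} = \frac{2}{- \frac{14}{3}} = 2 \left(- \frac{3}{14}\right) = - \frac{3}{7} \approx -0.42857$)
$p{\left(w \right)} = \frac{3}{7}$ ($p{\left(w \right)} = 0 - - \frac{3}{7} = 0 + \frac{3}{7} = \frac{3}{7}$)
$b{\left(k \right)} = - \frac{6}{7}$ ($b{\left(k \right)} = \left(-2\right) \frac{3}{7} = - \frac{6}{7}$)
$24 + b{\left(6 \right)} \left(\left(2 - 15\right) + 8\right) = 24 - \frac{6 \left(\left(2 - 15\right) + 8\right)}{7} = 24 - \frac{6 \left(-13 + 8\right)}{7} = 24 - - \frac{30}{7} = 24 + \frac{30}{7} = \frac{198}{7}$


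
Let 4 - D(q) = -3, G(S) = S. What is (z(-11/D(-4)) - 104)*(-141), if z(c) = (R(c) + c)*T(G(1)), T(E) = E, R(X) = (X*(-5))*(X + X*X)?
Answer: 4764531/343 ≈ 13891.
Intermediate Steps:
D(q) = 7 (D(q) = 4 - 1*(-3) = 4 + 3 = 7)
R(X) = -5*X*(X + X²) (R(X) = (-5*X)*(X + X²) = -5*X*(X + X²))
z(c) = c + 5*c²*(-1 - c) (z(c) = (5*c²*(-1 - c) + c)*1 = (c + 5*c²*(-1 - c))*1 = c + 5*c²*(-1 - c))
(z(-11/D(-4)) - 104)*(-141) = ((-11/7)*(1 - 5*(-11/7)*(1 - 11/7)) - 104)*(-141) = ((-11*⅐)*(1 - 5*(-11*⅐)*(1 - 11*⅐)) - 104)*(-141) = (-11*(1 - 5*(-11/7)*(1 - 11/7))/7 - 104)*(-141) = (-11*(1 - 5*(-11/7)*(-4/7))/7 - 104)*(-141) = (-11*(1 - 220/49)/7 - 104)*(-141) = (-11/7*(-171/49) - 104)*(-141) = (1881/343 - 104)*(-141) = -33791/343*(-141) = 4764531/343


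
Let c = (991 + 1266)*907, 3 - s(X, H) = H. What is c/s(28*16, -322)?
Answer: 2047099/325 ≈ 6298.8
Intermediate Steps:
s(X, H) = 3 - H
c = 2047099 (c = 2257*907 = 2047099)
c/s(28*16, -322) = 2047099/(3 - 1*(-322)) = 2047099/(3 + 322) = 2047099/325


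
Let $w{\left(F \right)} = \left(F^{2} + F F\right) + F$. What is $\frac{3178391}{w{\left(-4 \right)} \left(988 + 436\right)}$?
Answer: $\frac{3178391}{39872} \approx 79.715$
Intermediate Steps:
$w{\left(F \right)} = F + 2 F^{2}$ ($w{\left(F \right)} = \left(F^{2} + F^{2}\right) + F = 2 F^{2} + F = F + 2 F^{2}$)
$\frac{3178391}{w{\left(-4 \right)} \left(988 + 436\right)} = \frac{3178391}{- 4 \left(1 + 2 \left(-4\right)\right) \left(988 + 436\right)} = \frac{3178391}{- 4 \left(1 - 8\right) 1424} = \frac{3178391}{\left(-4\right) \left(-7\right) 1424} = \frac{3178391}{28 \cdot 1424} = \frac{3178391}{39872}$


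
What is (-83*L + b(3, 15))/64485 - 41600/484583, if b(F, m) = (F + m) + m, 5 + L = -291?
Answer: 9238650383/31248334755 ≈ 0.29565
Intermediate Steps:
L = -296 (L = -5 - 291 = -296)
b(F, m) = F + 2*m
(-83*L + b(3, 15))/64485 - 41600/484583 = (-83*(-296) + (3 + 2*15))/64485 - 41600/484583 = (24568 + (3 + 30))*(1/64485) - 41600*1/484583 = (24568 + 33)*(1/64485) - 41600/484583 = 24601*(1/64485) - 41600/484583 = 24601/64485 - 41600/484583 = 9238650383/31248334755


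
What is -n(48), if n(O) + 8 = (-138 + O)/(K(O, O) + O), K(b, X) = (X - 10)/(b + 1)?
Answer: 2353/239 ≈ 9.8452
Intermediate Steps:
K(b, X) = (-10 + X)/(1 + b)
n(O) = -8 + (-138 + O)/(O + (-10 + O)/(1 + O)) (n(O) = -8 + (-138 + O)/((-10 + O)/(1 + O) + O) = -8 + (-138 + O)/(O + (-10 + O)/(1 + O)))
-n(48) = -(-58 - 153*48 - 7*48²)/(-10 + 48² + 2*48) = -(-58 - 7344 - 7*2304)/(-10 + 2304 + 96) = -(-58 - 7344 - 16128)/2390 = -(-23530)/2390 = -1*(-2353/239) = 2353/239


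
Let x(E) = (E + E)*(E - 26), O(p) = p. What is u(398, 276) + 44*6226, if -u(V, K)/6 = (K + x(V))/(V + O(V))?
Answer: 54070274/199 ≈ 2.7171e+5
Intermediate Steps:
x(E) = 2*E*(-26 + E) (x(E) = (2*E)*(-26 + E) = 2*E*(-26 + E))
u(V, K) = -3*(K + 2*V*(-26 + V))/V (u(V, K) = -6*(K + 2*V*(-26 + V))/(V + V) = -6*(K + 2*V*(-26 + V))/(2*V) = -6*(K + 2*V*(-26 + V))*1/(2*V) = -3*(K + 2*V*(-26 + V))/V)
u(398, 276) + 44*6226 = (156 - 6*398 - 3*276/398) + 44*6226 = (156 - 2388 - 3*276*1/398) + 273944 = (156 - 2388 - 414/199) + 273944 = -444582/199 + 273944 = 54070274/199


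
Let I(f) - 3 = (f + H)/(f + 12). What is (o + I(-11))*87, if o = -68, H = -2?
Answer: -6786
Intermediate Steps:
I(f) = 3 + (-2 + f)/(12 + f) (I(f) = 3 + (f - 2)/(f + 12) = 3 + (-2 + f)/(12 + f))
(o + I(-11))*87 = (-68 + 2*(17 + 2*(-11))/(12 - 11))*87 = (-68 + 2*(17 - 22)/1)*87 = (-68 + 2*1*(-5))*87 = (-68 - 10)*87 = -78*87 = -6786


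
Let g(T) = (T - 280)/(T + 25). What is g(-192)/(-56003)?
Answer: -472/9352501 ≈ -5.0468e-5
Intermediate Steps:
g(T) = (-280 + T)/(25 + T)
g(-192)/(-56003) = ((-280 - 192)/(25 - 192))/(-56003) = (-472/(-167))*(-1/56003) = -1/167*(-472)*(-1/56003) = (472/167)*(-1/56003) = -472/9352501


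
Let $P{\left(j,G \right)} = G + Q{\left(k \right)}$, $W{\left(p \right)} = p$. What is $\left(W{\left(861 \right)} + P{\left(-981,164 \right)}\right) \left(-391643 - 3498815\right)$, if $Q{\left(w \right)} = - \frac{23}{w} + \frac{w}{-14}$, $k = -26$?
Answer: $- \frac{27988703017}{7} \approx -3.9984 \cdot 10^{9}$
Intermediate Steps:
$Q{\left(w \right)} = - \frac{23}{w} - \frac{w}{14}$ ($Q{\left(w \right)} = - \frac{23}{w} + w \left(- \frac{1}{14}\right) = - \frac{23}{w} - \frac{w}{14}$)
$P{\left(j,G \right)} = \frac{499}{182} + G$ ($P{\left(j,G \right)} = G - \left(- \frac{13}{7} + \frac{23}{-26}\right) = G + \left(\left(-23\right) \left(- \frac{1}{26}\right) + \frac{13}{7}\right) = G + \left(\frac{23}{26} + \frac{13}{7}\right) = G + \frac{499}{182} = \frac{499}{182} + G$)
$\left(W{\left(861 \right)} + P{\left(-981,164 \right)}\right) \left(-391643 - 3498815\right) = \left(861 + \left(\frac{499}{182} + 164\right)\right) \left(-391643 - 3498815\right) = \left(861 + \frac{30347}{182}\right) \left(-3890458\right) = \frac{187049}{182} \left(-3890458\right) = - \frac{27988703017}{7}$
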